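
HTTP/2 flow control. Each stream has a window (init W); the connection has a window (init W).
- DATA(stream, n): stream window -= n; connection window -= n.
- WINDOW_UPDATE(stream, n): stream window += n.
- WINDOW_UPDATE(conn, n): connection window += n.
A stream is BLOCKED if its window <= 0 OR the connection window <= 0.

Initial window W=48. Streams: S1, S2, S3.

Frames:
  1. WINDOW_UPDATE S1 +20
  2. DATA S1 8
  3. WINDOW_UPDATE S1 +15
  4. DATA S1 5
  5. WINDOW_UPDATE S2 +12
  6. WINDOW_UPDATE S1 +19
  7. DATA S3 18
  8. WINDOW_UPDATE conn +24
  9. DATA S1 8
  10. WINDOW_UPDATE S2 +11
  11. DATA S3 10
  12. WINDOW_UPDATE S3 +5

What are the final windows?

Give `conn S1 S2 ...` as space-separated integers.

Op 1: conn=48 S1=68 S2=48 S3=48 blocked=[]
Op 2: conn=40 S1=60 S2=48 S3=48 blocked=[]
Op 3: conn=40 S1=75 S2=48 S3=48 blocked=[]
Op 4: conn=35 S1=70 S2=48 S3=48 blocked=[]
Op 5: conn=35 S1=70 S2=60 S3=48 blocked=[]
Op 6: conn=35 S1=89 S2=60 S3=48 blocked=[]
Op 7: conn=17 S1=89 S2=60 S3=30 blocked=[]
Op 8: conn=41 S1=89 S2=60 S3=30 blocked=[]
Op 9: conn=33 S1=81 S2=60 S3=30 blocked=[]
Op 10: conn=33 S1=81 S2=71 S3=30 blocked=[]
Op 11: conn=23 S1=81 S2=71 S3=20 blocked=[]
Op 12: conn=23 S1=81 S2=71 S3=25 blocked=[]

Answer: 23 81 71 25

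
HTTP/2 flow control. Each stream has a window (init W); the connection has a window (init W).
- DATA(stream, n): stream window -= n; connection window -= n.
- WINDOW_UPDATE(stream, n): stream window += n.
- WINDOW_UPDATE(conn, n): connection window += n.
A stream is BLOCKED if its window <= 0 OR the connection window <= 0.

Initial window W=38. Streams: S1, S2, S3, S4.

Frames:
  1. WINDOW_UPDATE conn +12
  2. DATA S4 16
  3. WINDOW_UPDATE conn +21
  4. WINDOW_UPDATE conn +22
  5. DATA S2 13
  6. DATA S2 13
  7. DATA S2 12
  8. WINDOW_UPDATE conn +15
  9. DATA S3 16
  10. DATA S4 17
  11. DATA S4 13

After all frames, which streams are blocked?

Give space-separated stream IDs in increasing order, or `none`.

Answer: S2 S4

Derivation:
Op 1: conn=50 S1=38 S2=38 S3=38 S4=38 blocked=[]
Op 2: conn=34 S1=38 S2=38 S3=38 S4=22 blocked=[]
Op 3: conn=55 S1=38 S2=38 S3=38 S4=22 blocked=[]
Op 4: conn=77 S1=38 S2=38 S3=38 S4=22 blocked=[]
Op 5: conn=64 S1=38 S2=25 S3=38 S4=22 blocked=[]
Op 6: conn=51 S1=38 S2=12 S3=38 S4=22 blocked=[]
Op 7: conn=39 S1=38 S2=0 S3=38 S4=22 blocked=[2]
Op 8: conn=54 S1=38 S2=0 S3=38 S4=22 blocked=[2]
Op 9: conn=38 S1=38 S2=0 S3=22 S4=22 blocked=[2]
Op 10: conn=21 S1=38 S2=0 S3=22 S4=5 blocked=[2]
Op 11: conn=8 S1=38 S2=0 S3=22 S4=-8 blocked=[2, 4]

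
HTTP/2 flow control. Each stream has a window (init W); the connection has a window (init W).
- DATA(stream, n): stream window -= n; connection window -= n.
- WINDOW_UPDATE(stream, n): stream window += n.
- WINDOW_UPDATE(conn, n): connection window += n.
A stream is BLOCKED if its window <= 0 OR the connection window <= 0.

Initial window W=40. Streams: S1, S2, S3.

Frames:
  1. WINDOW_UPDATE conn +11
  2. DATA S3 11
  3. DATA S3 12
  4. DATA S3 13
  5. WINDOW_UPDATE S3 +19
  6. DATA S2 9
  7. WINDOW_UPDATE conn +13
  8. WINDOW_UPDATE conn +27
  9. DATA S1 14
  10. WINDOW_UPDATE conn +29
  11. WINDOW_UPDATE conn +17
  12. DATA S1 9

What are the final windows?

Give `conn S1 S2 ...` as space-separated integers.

Answer: 69 17 31 23

Derivation:
Op 1: conn=51 S1=40 S2=40 S3=40 blocked=[]
Op 2: conn=40 S1=40 S2=40 S3=29 blocked=[]
Op 3: conn=28 S1=40 S2=40 S3=17 blocked=[]
Op 4: conn=15 S1=40 S2=40 S3=4 blocked=[]
Op 5: conn=15 S1=40 S2=40 S3=23 blocked=[]
Op 6: conn=6 S1=40 S2=31 S3=23 blocked=[]
Op 7: conn=19 S1=40 S2=31 S3=23 blocked=[]
Op 8: conn=46 S1=40 S2=31 S3=23 blocked=[]
Op 9: conn=32 S1=26 S2=31 S3=23 blocked=[]
Op 10: conn=61 S1=26 S2=31 S3=23 blocked=[]
Op 11: conn=78 S1=26 S2=31 S3=23 blocked=[]
Op 12: conn=69 S1=17 S2=31 S3=23 blocked=[]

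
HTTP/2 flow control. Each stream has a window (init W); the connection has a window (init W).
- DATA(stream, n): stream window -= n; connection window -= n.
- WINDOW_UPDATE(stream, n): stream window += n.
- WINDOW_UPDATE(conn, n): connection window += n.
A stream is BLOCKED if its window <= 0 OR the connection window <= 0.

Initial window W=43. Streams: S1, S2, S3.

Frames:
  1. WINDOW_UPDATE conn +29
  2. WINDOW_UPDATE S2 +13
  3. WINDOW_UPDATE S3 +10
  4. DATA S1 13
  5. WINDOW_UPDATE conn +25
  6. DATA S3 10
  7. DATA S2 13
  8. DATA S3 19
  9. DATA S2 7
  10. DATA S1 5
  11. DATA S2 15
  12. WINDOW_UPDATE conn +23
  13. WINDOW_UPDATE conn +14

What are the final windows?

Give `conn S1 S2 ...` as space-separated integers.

Op 1: conn=72 S1=43 S2=43 S3=43 blocked=[]
Op 2: conn=72 S1=43 S2=56 S3=43 blocked=[]
Op 3: conn=72 S1=43 S2=56 S3=53 blocked=[]
Op 4: conn=59 S1=30 S2=56 S3=53 blocked=[]
Op 5: conn=84 S1=30 S2=56 S3=53 blocked=[]
Op 6: conn=74 S1=30 S2=56 S3=43 blocked=[]
Op 7: conn=61 S1=30 S2=43 S3=43 blocked=[]
Op 8: conn=42 S1=30 S2=43 S3=24 blocked=[]
Op 9: conn=35 S1=30 S2=36 S3=24 blocked=[]
Op 10: conn=30 S1=25 S2=36 S3=24 blocked=[]
Op 11: conn=15 S1=25 S2=21 S3=24 blocked=[]
Op 12: conn=38 S1=25 S2=21 S3=24 blocked=[]
Op 13: conn=52 S1=25 S2=21 S3=24 blocked=[]

Answer: 52 25 21 24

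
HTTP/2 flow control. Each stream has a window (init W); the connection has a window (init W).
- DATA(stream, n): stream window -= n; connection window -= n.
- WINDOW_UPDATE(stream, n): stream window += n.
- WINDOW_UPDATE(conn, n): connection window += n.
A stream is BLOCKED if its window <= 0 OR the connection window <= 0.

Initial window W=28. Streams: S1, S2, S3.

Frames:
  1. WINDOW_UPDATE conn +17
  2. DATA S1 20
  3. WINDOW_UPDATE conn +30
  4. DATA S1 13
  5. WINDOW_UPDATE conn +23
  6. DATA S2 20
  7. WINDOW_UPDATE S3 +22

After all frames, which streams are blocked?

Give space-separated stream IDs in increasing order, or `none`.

Op 1: conn=45 S1=28 S2=28 S3=28 blocked=[]
Op 2: conn=25 S1=8 S2=28 S3=28 blocked=[]
Op 3: conn=55 S1=8 S2=28 S3=28 blocked=[]
Op 4: conn=42 S1=-5 S2=28 S3=28 blocked=[1]
Op 5: conn=65 S1=-5 S2=28 S3=28 blocked=[1]
Op 6: conn=45 S1=-5 S2=8 S3=28 blocked=[1]
Op 7: conn=45 S1=-5 S2=8 S3=50 blocked=[1]

Answer: S1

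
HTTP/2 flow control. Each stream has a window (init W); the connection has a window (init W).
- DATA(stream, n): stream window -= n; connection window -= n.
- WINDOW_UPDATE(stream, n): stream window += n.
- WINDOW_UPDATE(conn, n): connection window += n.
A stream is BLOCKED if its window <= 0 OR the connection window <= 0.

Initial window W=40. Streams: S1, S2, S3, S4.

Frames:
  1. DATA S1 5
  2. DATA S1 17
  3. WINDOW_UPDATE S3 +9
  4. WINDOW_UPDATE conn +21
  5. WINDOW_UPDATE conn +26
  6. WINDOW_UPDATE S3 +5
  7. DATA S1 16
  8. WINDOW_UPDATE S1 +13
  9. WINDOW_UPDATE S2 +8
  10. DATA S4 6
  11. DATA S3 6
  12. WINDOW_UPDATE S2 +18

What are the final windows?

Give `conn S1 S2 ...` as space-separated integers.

Op 1: conn=35 S1=35 S2=40 S3=40 S4=40 blocked=[]
Op 2: conn=18 S1=18 S2=40 S3=40 S4=40 blocked=[]
Op 3: conn=18 S1=18 S2=40 S3=49 S4=40 blocked=[]
Op 4: conn=39 S1=18 S2=40 S3=49 S4=40 blocked=[]
Op 5: conn=65 S1=18 S2=40 S3=49 S4=40 blocked=[]
Op 6: conn=65 S1=18 S2=40 S3=54 S4=40 blocked=[]
Op 7: conn=49 S1=2 S2=40 S3=54 S4=40 blocked=[]
Op 8: conn=49 S1=15 S2=40 S3=54 S4=40 blocked=[]
Op 9: conn=49 S1=15 S2=48 S3=54 S4=40 blocked=[]
Op 10: conn=43 S1=15 S2=48 S3=54 S4=34 blocked=[]
Op 11: conn=37 S1=15 S2=48 S3=48 S4=34 blocked=[]
Op 12: conn=37 S1=15 S2=66 S3=48 S4=34 blocked=[]

Answer: 37 15 66 48 34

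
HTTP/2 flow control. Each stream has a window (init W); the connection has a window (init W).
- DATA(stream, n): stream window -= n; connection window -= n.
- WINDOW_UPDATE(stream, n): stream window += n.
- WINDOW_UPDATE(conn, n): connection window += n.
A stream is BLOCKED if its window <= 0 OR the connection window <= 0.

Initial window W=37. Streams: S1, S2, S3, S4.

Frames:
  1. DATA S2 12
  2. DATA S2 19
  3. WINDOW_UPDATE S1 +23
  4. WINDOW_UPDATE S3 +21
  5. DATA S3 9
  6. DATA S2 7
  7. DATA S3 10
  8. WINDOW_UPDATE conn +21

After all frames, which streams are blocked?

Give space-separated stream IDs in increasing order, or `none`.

Answer: S2

Derivation:
Op 1: conn=25 S1=37 S2=25 S3=37 S4=37 blocked=[]
Op 2: conn=6 S1=37 S2=6 S3=37 S4=37 blocked=[]
Op 3: conn=6 S1=60 S2=6 S3=37 S4=37 blocked=[]
Op 4: conn=6 S1=60 S2=6 S3=58 S4=37 blocked=[]
Op 5: conn=-3 S1=60 S2=6 S3=49 S4=37 blocked=[1, 2, 3, 4]
Op 6: conn=-10 S1=60 S2=-1 S3=49 S4=37 blocked=[1, 2, 3, 4]
Op 7: conn=-20 S1=60 S2=-1 S3=39 S4=37 blocked=[1, 2, 3, 4]
Op 8: conn=1 S1=60 S2=-1 S3=39 S4=37 blocked=[2]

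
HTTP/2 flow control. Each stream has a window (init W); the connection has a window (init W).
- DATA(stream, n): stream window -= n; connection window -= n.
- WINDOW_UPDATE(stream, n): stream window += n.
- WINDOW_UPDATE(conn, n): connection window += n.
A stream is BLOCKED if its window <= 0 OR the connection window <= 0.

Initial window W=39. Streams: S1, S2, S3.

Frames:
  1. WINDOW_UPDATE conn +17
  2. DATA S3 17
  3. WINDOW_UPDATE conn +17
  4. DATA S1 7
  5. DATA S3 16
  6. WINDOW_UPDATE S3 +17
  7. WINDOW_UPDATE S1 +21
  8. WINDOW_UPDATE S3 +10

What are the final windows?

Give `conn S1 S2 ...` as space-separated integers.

Op 1: conn=56 S1=39 S2=39 S3=39 blocked=[]
Op 2: conn=39 S1=39 S2=39 S3=22 blocked=[]
Op 3: conn=56 S1=39 S2=39 S3=22 blocked=[]
Op 4: conn=49 S1=32 S2=39 S3=22 blocked=[]
Op 5: conn=33 S1=32 S2=39 S3=6 blocked=[]
Op 6: conn=33 S1=32 S2=39 S3=23 blocked=[]
Op 7: conn=33 S1=53 S2=39 S3=23 blocked=[]
Op 8: conn=33 S1=53 S2=39 S3=33 blocked=[]

Answer: 33 53 39 33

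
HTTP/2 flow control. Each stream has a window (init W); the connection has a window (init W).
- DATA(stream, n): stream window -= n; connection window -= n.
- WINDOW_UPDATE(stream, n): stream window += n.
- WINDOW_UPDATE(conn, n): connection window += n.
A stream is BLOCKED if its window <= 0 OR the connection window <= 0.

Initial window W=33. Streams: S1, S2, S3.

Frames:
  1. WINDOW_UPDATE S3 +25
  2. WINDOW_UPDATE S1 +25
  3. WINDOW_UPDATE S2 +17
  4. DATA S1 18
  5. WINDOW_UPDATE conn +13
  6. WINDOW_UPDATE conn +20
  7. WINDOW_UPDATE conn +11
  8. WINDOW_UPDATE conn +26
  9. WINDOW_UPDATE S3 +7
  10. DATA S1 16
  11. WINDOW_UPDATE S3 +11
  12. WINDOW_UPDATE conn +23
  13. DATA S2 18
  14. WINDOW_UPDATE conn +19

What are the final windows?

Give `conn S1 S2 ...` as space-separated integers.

Op 1: conn=33 S1=33 S2=33 S3=58 blocked=[]
Op 2: conn=33 S1=58 S2=33 S3=58 blocked=[]
Op 3: conn=33 S1=58 S2=50 S3=58 blocked=[]
Op 4: conn=15 S1=40 S2=50 S3=58 blocked=[]
Op 5: conn=28 S1=40 S2=50 S3=58 blocked=[]
Op 6: conn=48 S1=40 S2=50 S3=58 blocked=[]
Op 7: conn=59 S1=40 S2=50 S3=58 blocked=[]
Op 8: conn=85 S1=40 S2=50 S3=58 blocked=[]
Op 9: conn=85 S1=40 S2=50 S3=65 blocked=[]
Op 10: conn=69 S1=24 S2=50 S3=65 blocked=[]
Op 11: conn=69 S1=24 S2=50 S3=76 blocked=[]
Op 12: conn=92 S1=24 S2=50 S3=76 blocked=[]
Op 13: conn=74 S1=24 S2=32 S3=76 blocked=[]
Op 14: conn=93 S1=24 S2=32 S3=76 blocked=[]

Answer: 93 24 32 76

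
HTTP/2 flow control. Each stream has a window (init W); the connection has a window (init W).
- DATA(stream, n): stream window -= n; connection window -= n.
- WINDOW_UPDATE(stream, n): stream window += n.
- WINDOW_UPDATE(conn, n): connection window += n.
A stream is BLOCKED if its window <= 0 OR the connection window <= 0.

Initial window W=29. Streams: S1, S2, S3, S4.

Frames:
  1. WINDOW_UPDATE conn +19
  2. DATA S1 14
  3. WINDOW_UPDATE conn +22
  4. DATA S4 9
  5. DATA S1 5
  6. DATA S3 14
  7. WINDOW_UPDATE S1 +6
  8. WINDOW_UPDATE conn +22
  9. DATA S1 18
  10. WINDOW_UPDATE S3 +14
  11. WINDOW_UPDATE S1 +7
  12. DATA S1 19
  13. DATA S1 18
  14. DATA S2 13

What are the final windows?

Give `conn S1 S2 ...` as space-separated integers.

Op 1: conn=48 S1=29 S2=29 S3=29 S4=29 blocked=[]
Op 2: conn=34 S1=15 S2=29 S3=29 S4=29 blocked=[]
Op 3: conn=56 S1=15 S2=29 S3=29 S4=29 blocked=[]
Op 4: conn=47 S1=15 S2=29 S3=29 S4=20 blocked=[]
Op 5: conn=42 S1=10 S2=29 S3=29 S4=20 blocked=[]
Op 6: conn=28 S1=10 S2=29 S3=15 S4=20 blocked=[]
Op 7: conn=28 S1=16 S2=29 S3=15 S4=20 blocked=[]
Op 8: conn=50 S1=16 S2=29 S3=15 S4=20 blocked=[]
Op 9: conn=32 S1=-2 S2=29 S3=15 S4=20 blocked=[1]
Op 10: conn=32 S1=-2 S2=29 S3=29 S4=20 blocked=[1]
Op 11: conn=32 S1=5 S2=29 S3=29 S4=20 blocked=[]
Op 12: conn=13 S1=-14 S2=29 S3=29 S4=20 blocked=[1]
Op 13: conn=-5 S1=-32 S2=29 S3=29 S4=20 blocked=[1, 2, 3, 4]
Op 14: conn=-18 S1=-32 S2=16 S3=29 S4=20 blocked=[1, 2, 3, 4]

Answer: -18 -32 16 29 20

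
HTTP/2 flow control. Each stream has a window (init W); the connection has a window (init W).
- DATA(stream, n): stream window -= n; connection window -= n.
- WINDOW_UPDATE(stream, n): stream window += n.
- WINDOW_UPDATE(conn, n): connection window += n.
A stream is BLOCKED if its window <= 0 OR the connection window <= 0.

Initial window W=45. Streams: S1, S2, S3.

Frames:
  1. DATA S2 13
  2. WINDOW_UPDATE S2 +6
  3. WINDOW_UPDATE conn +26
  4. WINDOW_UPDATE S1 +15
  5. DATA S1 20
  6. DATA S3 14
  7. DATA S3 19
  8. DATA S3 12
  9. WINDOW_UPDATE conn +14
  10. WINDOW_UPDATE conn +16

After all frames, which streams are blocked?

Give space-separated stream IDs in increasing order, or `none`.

Op 1: conn=32 S1=45 S2=32 S3=45 blocked=[]
Op 2: conn=32 S1=45 S2=38 S3=45 blocked=[]
Op 3: conn=58 S1=45 S2=38 S3=45 blocked=[]
Op 4: conn=58 S1=60 S2=38 S3=45 blocked=[]
Op 5: conn=38 S1=40 S2=38 S3=45 blocked=[]
Op 6: conn=24 S1=40 S2=38 S3=31 blocked=[]
Op 7: conn=5 S1=40 S2=38 S3=12 blocked=[]
Op 8: conn=-7 S1=40 S2=38 S3=0 blocked=[1, 2, 3]
Op 9: conn=7 S1=40 S2=38 S3=0 blocked=[3]
Op 10: conn=23 S1=40 S2=38 S3=0 blocked=[3]

Answer: S3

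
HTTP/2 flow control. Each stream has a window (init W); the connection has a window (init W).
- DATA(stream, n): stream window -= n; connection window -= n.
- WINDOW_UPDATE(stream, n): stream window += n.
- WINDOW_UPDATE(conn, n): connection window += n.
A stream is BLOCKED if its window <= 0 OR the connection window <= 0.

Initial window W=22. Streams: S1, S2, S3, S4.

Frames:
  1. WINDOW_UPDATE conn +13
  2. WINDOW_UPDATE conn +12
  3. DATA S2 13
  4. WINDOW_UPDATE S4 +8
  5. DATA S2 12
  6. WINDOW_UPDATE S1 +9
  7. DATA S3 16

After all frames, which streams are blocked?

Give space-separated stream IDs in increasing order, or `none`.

Answer: S2

Derivation:
Op 1: conn=35 S1=22 S2=22 S3=22 S4=22 blocked=[]
Op 2: conn=47 S1=22 S2=22 S3=22 S4=22 blocked=[]
Op 3: conn=34 S1=22 S2=9 S3=22 S4=22 blocked=[]
Op 4: conn=34 S1=22 S2=9 S3=22 S4=30 blocked=[]
Op 5: conn=22 S1=22 S2=-3 S3=22 S4=30 blocked=[2]
Op 6: conn=22 S1=31 S2=-3 S3=22 S4=30 blocked=[2]
Op 7: conn=6 S1=31 S2=-3 S3=6 S4=30 blocked=[2]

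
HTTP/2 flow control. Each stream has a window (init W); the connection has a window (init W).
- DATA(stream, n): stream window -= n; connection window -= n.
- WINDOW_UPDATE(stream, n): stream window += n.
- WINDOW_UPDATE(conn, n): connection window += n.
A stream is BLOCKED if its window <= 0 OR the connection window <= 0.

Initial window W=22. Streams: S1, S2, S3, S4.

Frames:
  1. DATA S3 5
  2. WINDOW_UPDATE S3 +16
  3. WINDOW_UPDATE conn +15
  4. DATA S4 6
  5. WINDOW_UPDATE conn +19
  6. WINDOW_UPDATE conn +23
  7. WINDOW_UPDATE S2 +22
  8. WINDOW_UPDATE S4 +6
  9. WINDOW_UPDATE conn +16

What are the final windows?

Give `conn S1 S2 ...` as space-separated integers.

Answer: 84 22 44 33 22

Derivation:
Op 1: conn=17 S1=22 S2=22 S3=17 S4=22 blocked=[]
Op 2: conn=17 S1=22 S2=22 S3=33 S4=22 blocked=[]
Op 3: conn=32 S1=22 S2=22 S3=33 S4=22 blocked=[]
Op 4: conn=26 S1=22 S2=22 S3=33 S4=16 blocked=[]
Op 5: conn=45 S1=22 S2=22 S3=33 S4=16 blocked=[]
Op 6: conn=68 S1=22 S2=22 S3=33 S4=16 blocked=[]
Op 7: conn=68 S1=22 S2=44 S3=33 S4=16 blocked=[]
Op 8: conn=68 S1=22 S2=44 S3=33 S4=22 blocked=[]
Op 9: conn=84 S1=22 S2=44 S3=33 S4=22 blocked=[]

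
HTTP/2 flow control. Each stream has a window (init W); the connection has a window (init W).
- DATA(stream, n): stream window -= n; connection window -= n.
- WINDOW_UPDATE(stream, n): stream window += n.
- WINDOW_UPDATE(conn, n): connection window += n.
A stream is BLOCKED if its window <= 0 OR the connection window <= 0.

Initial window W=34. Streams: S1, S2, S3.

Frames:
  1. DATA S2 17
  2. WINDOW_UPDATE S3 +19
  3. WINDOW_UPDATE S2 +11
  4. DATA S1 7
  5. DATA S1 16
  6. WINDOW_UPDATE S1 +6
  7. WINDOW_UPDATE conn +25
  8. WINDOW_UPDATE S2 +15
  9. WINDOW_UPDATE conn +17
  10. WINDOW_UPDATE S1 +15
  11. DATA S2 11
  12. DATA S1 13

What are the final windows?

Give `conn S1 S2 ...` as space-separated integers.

Op 1: conn=17 S1=34 S2=17 S3=34 blocked=[]
Op 2: conn=17 S1=34 S2=17 S3=53 blocked=[]
Op 3: conn=17 S1=34 S2=28 S3=53 blocked=[]
Op 4: conn=10 S1=27 S2=28 S3=53 blocked=[]
Op 5: conn=-6 S1=11 S2=28 S3=53 blocked=[1, 2, 3]
Op 6: conn=-6 S1=17 S2=28 S3=53 blocked=[1, 2, 3]
Op 7: conn=19 S1=17 S2=28 S3=53 blocked=[]
Op 8: conn=19 S1=17 S2=43 S3=53 blocked=[]
Op 9: conn=36 S1=17 S2=43 S3=53 blocked=[]
Op 10: conn=36 S1=32 S2=43 S3=53 blocked=[]
Op 11: conn=25 S1=32 S2=32 S3=53 blocked=[]
Op 12: conn=12 S1=19 S2=32 S3=53 blocked=[]

Answer: 12 19 32 53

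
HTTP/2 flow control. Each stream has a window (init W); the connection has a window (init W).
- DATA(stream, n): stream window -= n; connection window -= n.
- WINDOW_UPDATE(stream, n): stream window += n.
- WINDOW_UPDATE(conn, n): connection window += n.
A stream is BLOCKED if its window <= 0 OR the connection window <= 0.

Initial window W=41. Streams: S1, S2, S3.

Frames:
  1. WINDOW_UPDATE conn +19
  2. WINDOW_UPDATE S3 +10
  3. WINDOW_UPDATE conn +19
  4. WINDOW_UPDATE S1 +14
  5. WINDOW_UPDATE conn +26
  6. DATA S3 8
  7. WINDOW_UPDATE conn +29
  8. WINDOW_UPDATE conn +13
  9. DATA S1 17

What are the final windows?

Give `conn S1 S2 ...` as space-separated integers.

Op 1: conn=60 S1=41 S2=41 S3=41 blocked=[]
Op 2: conn=60 S1=41 S2=41 S3=51 blocked=[]
Op 3: conn=79 S1=41 S2=41 S3=51 blocked=[]
Op 4: conn=79 S1=55 S2=41 S3=51 blocked=[]
Op 5: conn=105 S1=55 S2=41 S3=51 blocked=[]
Op 6: conn=97 S1=55 S2=41 S3=43 blocked=[]
Op 7: conn=126 S1=55 S2=41 S3=43 blocked=[]
Op 8: conn=139 S1=55 S2=41 S3=43 blocked=[]
Op 9: conn=122 S1=38 S2=41 S3=43 blocked=[]

Answer: 122 38 41 43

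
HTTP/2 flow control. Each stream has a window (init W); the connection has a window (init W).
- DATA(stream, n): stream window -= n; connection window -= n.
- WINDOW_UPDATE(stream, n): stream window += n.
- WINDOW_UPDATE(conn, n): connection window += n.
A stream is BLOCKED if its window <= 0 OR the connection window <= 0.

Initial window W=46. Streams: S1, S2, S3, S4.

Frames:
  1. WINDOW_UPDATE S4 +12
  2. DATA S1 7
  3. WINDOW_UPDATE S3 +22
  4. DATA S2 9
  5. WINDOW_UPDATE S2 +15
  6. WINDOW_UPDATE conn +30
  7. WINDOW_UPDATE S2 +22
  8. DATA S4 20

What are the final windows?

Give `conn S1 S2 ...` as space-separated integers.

Op 1: conn=46 S1=46 S2=46 S3=46 S4=58 blocked=[]
Op 2: conn=39 S1=39 S2=46 S3=46 S4=58 blocked=[]
Op 3: conn=39 S1=39 S2=46 S3=68 S4=58 blocked=[]
Op 4: conn=30 S1=39 S2=37 S3=68 S4=58 blocked=[]
Op 5: conn=30 S1=39 S2=52 S3=68 S4=58 blocked=[]
Op 6: conn=60 S1=39 S2=52 S3=68 S4=58 blocked=[]
Op 7: conn=60 S1=39 S2=74 S3=68 S4=58 blocked=[]
Op 8: conn=40 S1=39 S2=74 S3=68 S4=38 blocked=[]

Answer: 40 39 74 68 38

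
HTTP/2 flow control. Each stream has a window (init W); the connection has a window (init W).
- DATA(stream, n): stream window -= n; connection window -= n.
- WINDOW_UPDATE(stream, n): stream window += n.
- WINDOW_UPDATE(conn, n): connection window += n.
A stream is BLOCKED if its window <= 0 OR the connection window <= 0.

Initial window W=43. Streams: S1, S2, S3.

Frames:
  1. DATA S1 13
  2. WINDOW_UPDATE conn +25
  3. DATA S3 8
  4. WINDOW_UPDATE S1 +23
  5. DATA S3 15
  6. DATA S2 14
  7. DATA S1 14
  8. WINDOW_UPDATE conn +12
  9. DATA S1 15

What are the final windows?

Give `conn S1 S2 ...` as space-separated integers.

Answer: 1 24 29 20

Derivation:
Op 1: conn=30 S1=30 S2=43 S3=43 blocked=[]
Op 2: conn=55 S1=30 S2=43 S3=43 blocked=[]
Op 3: conn=47 S1=30 S2=43 S3=35 blocked=[]
Op 4: conn=47 S1=53 S2=43 S3=35 blocked=[]
Op 5: conn=32 S1=53 S2=43 S3=20 blocked=[]
Op 6: conn=18 S1=53 S2=29 S3=20 blocked=[]
Op 7: conn=4 S1=39 S2=29 S3=20 blocked=[]
Op 8: conn=16 S1=39 S2=29 S3=20 blocked=[]
Op 9: conn=1 S1=24 S2=29 S3=20 blocked=[]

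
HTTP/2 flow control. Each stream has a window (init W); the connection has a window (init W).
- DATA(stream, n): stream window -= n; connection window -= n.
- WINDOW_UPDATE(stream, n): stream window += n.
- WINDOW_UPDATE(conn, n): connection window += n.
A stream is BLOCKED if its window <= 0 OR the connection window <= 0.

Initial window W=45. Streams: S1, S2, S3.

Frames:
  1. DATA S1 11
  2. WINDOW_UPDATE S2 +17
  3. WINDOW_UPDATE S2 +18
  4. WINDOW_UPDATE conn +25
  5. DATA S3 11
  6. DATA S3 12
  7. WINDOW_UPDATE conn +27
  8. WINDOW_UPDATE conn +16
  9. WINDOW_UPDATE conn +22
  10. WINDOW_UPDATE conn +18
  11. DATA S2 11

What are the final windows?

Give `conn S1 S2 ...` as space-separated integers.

Answer: 108 34 69 22

Derivation:
Op 1: conn=34 S1=34 S2=45 S3=45 blocked=[]
Op 2: conn=34 S1=34 S2=62 S3=45 blocked=[]
Op 3: conn=34 S1=34 S2=80 S3=45 blocked=[]
Op 4: conn=59 S1=34 S2=80 S3=45 blocked=[]
Op 5: conn=48 S1=34 S2=80 S3=34 blocked=[]
Op 6: conn=36 S1=34 S2=80 S3=22 blocked=[]
Op 7: conn=63 S1=34 S2=80 S3=22 blocked=[]
Op 8: conn=79 S1=34 S2=80 S3=22 blocked=[]
Op 9: conn=101 S1=34 S2=80 S3=22 blocked=[]
Op 10: conn=119 S1=34 S2=80 S3=22 blocked=[]
Op 11: conn=108 S1=34 S2=69 S3=22 blocked=[]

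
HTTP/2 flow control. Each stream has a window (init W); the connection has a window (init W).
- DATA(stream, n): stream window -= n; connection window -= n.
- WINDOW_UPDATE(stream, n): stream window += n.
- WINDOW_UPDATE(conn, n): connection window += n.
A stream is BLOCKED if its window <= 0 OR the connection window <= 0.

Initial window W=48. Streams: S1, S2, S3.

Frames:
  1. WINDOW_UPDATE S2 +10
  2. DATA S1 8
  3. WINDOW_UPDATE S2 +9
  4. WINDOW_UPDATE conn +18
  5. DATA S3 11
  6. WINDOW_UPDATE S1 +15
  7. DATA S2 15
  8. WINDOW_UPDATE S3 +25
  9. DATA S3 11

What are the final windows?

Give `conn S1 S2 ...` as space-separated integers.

Op 1: conn=48 S1=48 S2=58 S3=48 blocked=[]
Op 2: conn=40 S1=40 S2=58 S3=48 blocked=[]
Op 3: conn=40 S1=40 S2=67 S3=48 blocked=[]
Op 4: conn=58 S1=40 S2=67 S3=48 blocked=[]
Op 5: conn=47 S1=40 S2=67 S3=37 blocked=[]
Op 6: conn=47 S1=55 S2=67 S3=37 blocked=[]
Op 7: conn=32 S1=55 S2=52 S3=37 blocked=[]
Op 8: conn=32 S1=55 S2=52 S3=62 blocked=[]
Op 9: conn=21 S1=55 S2=52 S3=51 blocked=[]

Answer: 21 55 52 51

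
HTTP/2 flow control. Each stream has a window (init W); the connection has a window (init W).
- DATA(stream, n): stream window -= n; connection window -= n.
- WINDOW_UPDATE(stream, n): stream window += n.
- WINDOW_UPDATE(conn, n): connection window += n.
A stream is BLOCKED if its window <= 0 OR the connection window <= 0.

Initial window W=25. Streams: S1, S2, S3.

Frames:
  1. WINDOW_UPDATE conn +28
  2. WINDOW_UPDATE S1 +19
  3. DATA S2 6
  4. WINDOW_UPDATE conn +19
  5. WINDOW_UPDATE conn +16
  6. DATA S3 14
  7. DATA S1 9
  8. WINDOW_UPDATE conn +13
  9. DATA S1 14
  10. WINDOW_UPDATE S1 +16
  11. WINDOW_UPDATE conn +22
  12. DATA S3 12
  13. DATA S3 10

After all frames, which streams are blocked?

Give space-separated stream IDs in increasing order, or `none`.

Op 1: conn=53 S1=25 S2=25 S3=25 blocked=[]
Op 2: conn=53 S1=44 S2=25 S3=25 blocked=[]
Op 3: conn=47 S1=44 S2=19 S3=25 blocked=[]
Op 4: conn=66 S1=44 S2=19 S3=25 blocked=[]
Op 5: conn=82 S1=44 S2=19 S3=25 blocked=[]
Op 6: conn=68 S1=44 S2=19 S3=11 blocked=[]
Op 7: conn=59 S1=35 S2=19 S3=11 blocked=[]
Op 8: conn=72 S1=35 S2=19 S3=11 blocked=[]
Op 9: conn=58 S1=21 S2=19 S3=11 blocked=[]
Op 10: conn=58 S1=37 S2=19 S3=11 blocked=[]
Op 11: conn=80 S1=37 S2=19 S3=11 blocked=[]
Op 12: conn=68 S1=37 S2=19 S3=-1 blocked=[3]
Op 13: conn=58 S1=37 S2=19 S3=-11 blocked=[3]

Answer: S3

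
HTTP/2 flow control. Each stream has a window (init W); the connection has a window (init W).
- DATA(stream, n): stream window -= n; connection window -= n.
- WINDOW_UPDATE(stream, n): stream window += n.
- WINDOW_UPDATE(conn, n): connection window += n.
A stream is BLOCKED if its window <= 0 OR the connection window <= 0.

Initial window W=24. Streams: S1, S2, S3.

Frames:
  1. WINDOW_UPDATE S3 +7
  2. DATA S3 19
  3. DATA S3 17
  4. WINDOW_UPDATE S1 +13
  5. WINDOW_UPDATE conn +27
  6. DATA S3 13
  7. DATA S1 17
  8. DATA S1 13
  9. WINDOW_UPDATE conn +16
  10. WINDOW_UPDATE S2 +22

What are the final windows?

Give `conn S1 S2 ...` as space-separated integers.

Op 1: conn=24 S1=24 S2=24 S3=31 blocked=[]
Op 2: conn=5 S1=24 S2=24 S3=12 blocked=[]
Op 3: conn=-12 S1=24 S2=24 S3=-5 blocked=[1, 2, 3]
Op 4: conn=-12 S1=37 S2=24 S3=-5 blocked=[1, 2, 3]
Op 5: conn=15 S1=37 S2=24 S3=-5 blocked=[3]
Op 6: conn=2 S1=37 S2=24 S3=-18 blocked=[3]
Op 7: conn=-15 S1=20 S2=24 S3=-18 blocked=[1, 2, 3]
Op 8: conn=-28 S1=7 S2=24 S3=-18 blocked=[1, 2, 3]
Op 9: conn=-12 S1=7 S2=24 S3=-18 blocked=[1, 2, 3]
Op 10: conn=-12 S1=7 S2=46 S3=-18 blocked=[1, 2, 3]

Answer: -12 7 46 -18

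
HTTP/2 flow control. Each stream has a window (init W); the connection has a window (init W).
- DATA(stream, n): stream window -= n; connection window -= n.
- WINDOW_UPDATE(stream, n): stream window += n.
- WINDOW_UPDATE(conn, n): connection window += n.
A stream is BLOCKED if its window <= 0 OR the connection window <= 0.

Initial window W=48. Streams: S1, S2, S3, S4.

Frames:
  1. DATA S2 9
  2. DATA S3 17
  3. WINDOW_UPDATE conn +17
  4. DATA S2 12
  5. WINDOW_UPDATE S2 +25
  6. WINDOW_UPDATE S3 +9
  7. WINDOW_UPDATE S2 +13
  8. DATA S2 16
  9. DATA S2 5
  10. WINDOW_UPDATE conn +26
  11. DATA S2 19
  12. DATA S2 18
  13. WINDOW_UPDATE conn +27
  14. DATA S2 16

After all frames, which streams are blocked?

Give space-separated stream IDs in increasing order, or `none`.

Answer: S2

Derivation:
Op 1: conn=39 S1=48 S2=39 S3=48 S4=48 blocked=[]
Op 2: conn=22 S1=48 S2=39 S3=31 S4=48 blocked=[]
Op 3: conn=39 S1=48 S2=39 S3=31 S4=48 blocked=[]
Op 4: conn=27 S1=48 S2=27 S3=31 S4=48 blocked=[]
Op 5: conn=27 S1=48 S2=52 S3=31 S4=48 blocked=[]
Op 6: conn=27 S1=48 S2=52 S3=40 S4=48 blocked=[]
Op 7: conn=27 S1=48 S2=65 S3=40 S4=48 blocked=[]
Op 8: conn=11 S1=48 S2=49 S3=40 S4=48 blocked=[]
Op 9: conn=6 S1=48 S2=44 S3=40 S4=48 blocked=[]
Op 10: conn=32 S1=48 S2=44 S3=40 S4=48 blocked=[]
Op 11: conn=13 S1=48 S2=25 S3=40 S4=48 blocked=[]
Op 12: conn=-5 S1=48 S2=7 S3=40 S4=48 blocked=[1, 2, 3, 4]
Op 13: conn=22 S1=48 S2=7 S3=40 S4=48 blocked=[]
Op 14: conn=6 S1=48 S2=-9 S3=40 S4=48 blocked=[2]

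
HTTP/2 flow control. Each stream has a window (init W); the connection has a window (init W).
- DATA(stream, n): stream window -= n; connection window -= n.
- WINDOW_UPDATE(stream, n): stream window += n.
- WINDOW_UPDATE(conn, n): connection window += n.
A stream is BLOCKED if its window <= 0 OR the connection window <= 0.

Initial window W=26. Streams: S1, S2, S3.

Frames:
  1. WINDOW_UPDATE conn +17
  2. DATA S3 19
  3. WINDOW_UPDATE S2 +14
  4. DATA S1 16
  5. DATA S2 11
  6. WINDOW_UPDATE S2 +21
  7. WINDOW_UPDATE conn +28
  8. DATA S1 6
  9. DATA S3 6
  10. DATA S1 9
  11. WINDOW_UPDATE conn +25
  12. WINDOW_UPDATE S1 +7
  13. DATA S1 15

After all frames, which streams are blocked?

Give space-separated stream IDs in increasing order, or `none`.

Answer: S1

Derivation:
Op 1: conn=43 S1=26 S2=26 S3=26 blocked=[]
Op 2: conn=24 S1=26 S2=26 S3=7 blocked=[]
Op 3: conn=24 S1=26 S2=40 S3=7 blocked=[]
Op 4: conn=8 S1=10 S2=40 S3=7 blocked=[]
Op 5: conn=-3 S1=10 S2=29 S3=7 blocked=[1, 2, 3]
Op 6: conn=-3 S1=10 S2=50 S3=7 blocked=[1, 2, 3]
Op 7: conn=25 S1=10 S2=50 S3=7 blocked=[]
Op 8: conn=19 S1=4 S2=50 S3=7 blocked=[]
Op 9: conn=13 S1=4 S2=50 S3=1 blocked=[]
Op 10: conn=4 S1=-5 S2=50 S3=1 blocked=[1]
Op 11: conn=29 S1=-5 S2=50 S3=1 blocked=[1]
Op 12: conn=29 S1=2 S2=50 S3=1 blocked=[]
Op 13: conn=14 S1=-13 S2=50 S3=1 blocked=[1]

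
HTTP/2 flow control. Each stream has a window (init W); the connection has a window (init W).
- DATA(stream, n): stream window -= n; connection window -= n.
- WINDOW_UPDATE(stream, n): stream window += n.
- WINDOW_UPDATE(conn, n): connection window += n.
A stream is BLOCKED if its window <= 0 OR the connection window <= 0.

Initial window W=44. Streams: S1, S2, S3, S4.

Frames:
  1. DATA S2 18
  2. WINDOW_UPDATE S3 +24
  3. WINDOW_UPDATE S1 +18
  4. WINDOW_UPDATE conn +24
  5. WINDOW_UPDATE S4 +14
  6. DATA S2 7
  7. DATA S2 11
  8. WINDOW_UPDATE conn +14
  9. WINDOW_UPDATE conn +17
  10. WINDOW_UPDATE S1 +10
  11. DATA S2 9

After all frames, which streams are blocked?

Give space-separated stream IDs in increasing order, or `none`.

Op 1: conn=26 S1=44 S2=26 S3=44 S4=44 blocked=[]
Op 2: conn=26 S1=44 S2=26 S3=68 S4=44 blocked=[]
Op 3: conn=26 S1=62 S2=26 S3=68 S4=44 blocked=[]
Op 4: conn=50 S1=62 S2=26 S3=68 S4=44 blocked=[]
Op 5: conn=50 S1=62 S2=26 S3=68 S4=58 blocked=[]
Op 6: conn=43 S1=62 S2=19 S3=68 S4=58 blocked=[]
Op 7: conn=32 S1=62 S2=8 S3=68 S4=58 blocked=[]
Op 8: conn=46 S1=62 S2=8 S3=68 S4=58 blocked=[]
Op 9: conn=63 S1=62 S2=8 S3=68 S4=58 blocked=[]
Op 10: conn=63 S1=72 S2=8 S3=68 S4=58 blocked=[]
Op 11: conn=54 S1=72 S2=-1 S3=68 S4=58 blocked=[2]

Answer: S2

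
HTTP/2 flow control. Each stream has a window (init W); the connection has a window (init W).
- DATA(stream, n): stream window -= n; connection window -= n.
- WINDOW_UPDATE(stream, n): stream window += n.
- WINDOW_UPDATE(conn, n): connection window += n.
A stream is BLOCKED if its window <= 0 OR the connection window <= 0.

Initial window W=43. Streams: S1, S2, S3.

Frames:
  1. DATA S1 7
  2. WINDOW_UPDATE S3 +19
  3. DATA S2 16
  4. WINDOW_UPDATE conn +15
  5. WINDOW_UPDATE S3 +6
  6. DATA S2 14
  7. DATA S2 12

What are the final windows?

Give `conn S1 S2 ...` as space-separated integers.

Answer: 9 36 1 68

Derivation:
Op 1: conn=36 S1=36 S2=43 S3=43 blocked=[]
Op 2: conn=36 S1=36 S2=43 S3=62 blocked=[]
Op 3: conn=20 S1=36 S2=27 S3=62 blocked=[]
Op 4: conn=35 S1=36 S2=27 S3=62 blocked=[]
Op 5: conn=35 S1=36 S2=27 S3=68 blocked=[]
Op 6: conn=21 S1=36 S2=13 S3=68 blocked=[]
Op 7: conn=9 S1=36 S2=1 S3=68 blocked=[]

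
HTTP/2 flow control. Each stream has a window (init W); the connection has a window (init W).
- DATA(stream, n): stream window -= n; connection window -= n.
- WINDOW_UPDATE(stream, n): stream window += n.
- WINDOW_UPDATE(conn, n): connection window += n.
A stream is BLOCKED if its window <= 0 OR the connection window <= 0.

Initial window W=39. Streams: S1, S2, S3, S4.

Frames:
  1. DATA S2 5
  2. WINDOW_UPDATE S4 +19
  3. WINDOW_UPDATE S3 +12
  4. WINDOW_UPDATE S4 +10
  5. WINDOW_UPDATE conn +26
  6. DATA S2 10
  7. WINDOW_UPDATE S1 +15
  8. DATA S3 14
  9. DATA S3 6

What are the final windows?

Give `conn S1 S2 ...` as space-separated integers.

Op 1: conn=34 S1=39 S2=34 S3=39 S4=39 blocked=[]
Op 2: conn=34 S1=39 S2=34 S3=39 S4=58 blocked=[]
Op 3: conn=34 S1=39 S2=34 S3=51 S4=58 blocked=[]
Op 4: conn=34 S1=39 S2=34 S3=51 S4=68 blocked=[]
Op 5: conn=60 S1=39 S2=34 S3=51 S4=68 blocked=[]
Op 6: conn=50 S1=39 S2=24 S3=51 S4=68 blocked=[]
Op 7: conn=50 S1=54 S2=24 S3=51 S4=68 blocked=[]
Op 8: conn=36 S1=54 S2=24 S3=37 S4=68 blocked=[]
Op 9: conn=30 S1=54 S2=24 S3=31 S4=68 blocked=[]

Answer: 30 54 24 31 68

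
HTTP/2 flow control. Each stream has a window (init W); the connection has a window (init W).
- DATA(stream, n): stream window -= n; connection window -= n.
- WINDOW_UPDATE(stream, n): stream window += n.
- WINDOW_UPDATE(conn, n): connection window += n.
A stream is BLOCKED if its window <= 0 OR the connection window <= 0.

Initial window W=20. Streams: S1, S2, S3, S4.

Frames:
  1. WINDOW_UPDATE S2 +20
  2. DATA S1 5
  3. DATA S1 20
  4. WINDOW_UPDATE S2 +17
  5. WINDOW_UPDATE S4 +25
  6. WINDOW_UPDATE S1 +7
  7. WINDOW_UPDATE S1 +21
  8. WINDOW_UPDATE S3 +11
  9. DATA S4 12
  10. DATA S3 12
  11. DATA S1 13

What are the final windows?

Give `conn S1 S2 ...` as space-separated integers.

Op 1: conn=20 S1=20 S2=40 S3=20 S4=20 blocked=[]
Op 2: conn=15 S1=15 S2=40 S3=20 S4=20 blocked=[]
Op 3: conn=-5 S1=-5 S2=40 S3=20 S4=20 blocked=[1, 2, 3, 4]
Op 4: conn=-5 S1=-5 S2=57 S3=20 S4=20 blocked=[1, 2, 3, 4]
Op 5: conn=-5 S1=-5 S2=57 S3=20 S4=45 blocked=[1, 2, 3, 4]
Op 6: conn=-5 S1=2 S2=57 S3=20 S4=45 blocked=[1, 2, 3, 4]
Op 7: conn=-5 S1=23 S2=57 S3=20 S4=45 blocked=[1, 2, 3, 4]
Op 8: conn=-5 S1=23 S2=57 S3=31 S4=45 blocked=[1, 2, 3, 4]
Op 9: conn=-17 S1=23 S2=57 S3=31 S4=33 blocked=[1, 2, 3, 4]
Op 10: conn=-29 S1=23 S2=57 S3=19 S4=33 blocked=[1, 2, 3, 4]
Op 11: conn=-42 S1=10 S2=57 S3=19 S4=33 blocked=[1, 2, 3, 4]

Answer: -42 10 57 19 33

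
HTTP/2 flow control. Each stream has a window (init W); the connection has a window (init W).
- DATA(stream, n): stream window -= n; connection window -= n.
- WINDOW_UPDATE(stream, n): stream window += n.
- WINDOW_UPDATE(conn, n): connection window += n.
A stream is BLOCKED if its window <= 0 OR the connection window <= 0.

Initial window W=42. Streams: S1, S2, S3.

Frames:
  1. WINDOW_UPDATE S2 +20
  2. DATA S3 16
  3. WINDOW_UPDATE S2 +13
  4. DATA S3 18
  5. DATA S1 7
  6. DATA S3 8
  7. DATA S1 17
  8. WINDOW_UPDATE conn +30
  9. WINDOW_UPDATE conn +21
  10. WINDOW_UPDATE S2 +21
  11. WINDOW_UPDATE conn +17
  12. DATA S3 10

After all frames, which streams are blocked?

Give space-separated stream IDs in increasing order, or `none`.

Op 1: conn=42 S1=42 S2=62 S3=42 blocked=[]
Op 2: conn=26 S1=42 S2=62 S3=26 blocked=[]
Op 3: conn=26 S1=42 S2=75 S3=26 blocked=[]
Op 4: conn=8 S1=42 S2=75 S3=8 blocked=[]
Op 5: conn=1 S1=35 S2=75 S3=8 blocked=[]
Op 6: conn=-7 S1=35 S2=75 S3=0 blocked=[1, 2, 3]
Op 7: conn=-24 S1=18 S2=75 S3=0 blocked=[1, 2, 3]
Op 8: conn=6 S1=18 S2=75 S3=0 blocked=[3]
Op 9: conn=27 S1=18 S2=75 S3=0 blocked=[3]
Op 10: conn=27 S1=18 S2=96 S3=0 blocked=[3]
Op 11: conn=44 S1=18 S2=96 S3=0 blocked=[3]
Op 12: conn=34 S1=18 S2=96 S3=-10 blocked=[3]

Answer: S3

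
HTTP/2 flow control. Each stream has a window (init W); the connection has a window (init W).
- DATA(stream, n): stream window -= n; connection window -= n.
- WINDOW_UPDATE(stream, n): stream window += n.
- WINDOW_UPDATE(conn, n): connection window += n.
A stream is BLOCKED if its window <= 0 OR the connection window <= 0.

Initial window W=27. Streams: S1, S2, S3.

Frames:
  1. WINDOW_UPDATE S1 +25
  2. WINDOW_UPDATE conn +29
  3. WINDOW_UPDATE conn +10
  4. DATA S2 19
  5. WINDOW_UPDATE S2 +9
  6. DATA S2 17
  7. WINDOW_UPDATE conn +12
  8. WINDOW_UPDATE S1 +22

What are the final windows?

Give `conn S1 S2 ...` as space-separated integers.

Op 1: conn=27 S1=52 S2=27 S3=27 blocked=[]
Op 2: conn=56 S1=52 S2=27 S3=27 blocked=[]
Op 3: conn=66 S1=52 S2=27 S3=27 blocked=[]
Op 4: conn=47 S1=52 S2=8 S3=27 blocked=[]
Op 5: conn=47 S1=52 S2=17 S3=27 blocked=[]
Op 6: conn=30 S1=52 S2=0 S3=27 blocked=[2]
Op 7: conn=42 S1=52 S2=0 S3=27 blocked=[2]
Op 8: conn=42 S1=74 S2=0 S3=27 blocked=[2]

Answer: 42 74 0 27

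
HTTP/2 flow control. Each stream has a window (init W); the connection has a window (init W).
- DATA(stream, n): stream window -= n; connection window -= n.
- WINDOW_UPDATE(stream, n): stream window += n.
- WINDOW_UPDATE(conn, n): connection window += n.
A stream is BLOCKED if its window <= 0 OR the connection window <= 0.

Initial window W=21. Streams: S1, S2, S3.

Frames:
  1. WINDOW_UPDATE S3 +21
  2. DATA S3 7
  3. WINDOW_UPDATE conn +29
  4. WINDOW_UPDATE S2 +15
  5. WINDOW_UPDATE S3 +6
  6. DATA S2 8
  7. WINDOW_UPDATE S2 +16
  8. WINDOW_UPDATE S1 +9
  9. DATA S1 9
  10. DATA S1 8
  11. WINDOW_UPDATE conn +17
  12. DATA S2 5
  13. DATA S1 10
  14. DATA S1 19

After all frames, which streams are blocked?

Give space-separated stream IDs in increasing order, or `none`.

Answer: S1

Derivation:
Op 1: conn=21 S1=21 S2=21 S3=42 blocked=[]
Op 2: conn=14 S1=21 S2=21 S3=35 blocked=[]
Op 3: conn=43 S1=21 S2=21 S3=35 blocked=[]
Op 4: conn=43 S1=21 S2=36 S3=35 blocked=[]
Op 5: conn=43 S1=21 S2=36 S3=41 blocked=[]
Op 6: conn=35 S1=21 S2=28 S3=41 blocked=[]
Op 7: conn=35 S1=21 S2=44 S3=41 blocked=[]
Op 8: conn=35 S1=30 S2=44 S3=41 blocked=[]
Op 9: conn=26 S1=21 S2=44 S3=41 blocked=[]
Op 10: conn=18 S1=13 S2=44 S3=41 blocked=[]
Op 11: conn=35 S1=13 S2=44 S3=41 blocked=[]
Op 12: conn=30 S1=13 S2=39 S3=41 blocked=[]
Op 13: conn=20 S1=3 S2=39 S3=41 blocked=[]
Op 14: conn=1 S1=-16 S2=39 S3=41 blocked=[1]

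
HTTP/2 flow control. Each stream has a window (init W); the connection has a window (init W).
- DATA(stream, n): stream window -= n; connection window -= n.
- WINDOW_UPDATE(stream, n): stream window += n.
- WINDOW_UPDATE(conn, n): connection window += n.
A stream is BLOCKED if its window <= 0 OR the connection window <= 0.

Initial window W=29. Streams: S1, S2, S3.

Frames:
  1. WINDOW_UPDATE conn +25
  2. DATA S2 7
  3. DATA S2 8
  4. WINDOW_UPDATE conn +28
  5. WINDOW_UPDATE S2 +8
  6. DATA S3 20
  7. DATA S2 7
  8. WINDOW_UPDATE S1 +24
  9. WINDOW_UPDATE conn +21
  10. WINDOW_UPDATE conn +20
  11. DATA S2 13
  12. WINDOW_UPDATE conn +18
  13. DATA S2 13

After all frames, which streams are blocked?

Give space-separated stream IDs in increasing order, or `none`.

Answer: S2

Derivation:
Op 1: conn=54 S1=29 S2=29 S3=29 blocked=[]
Op 2: conn=47 S1=29 S2=22 S3=29 blocked=[]
Op 3: conn=39 S1=29 S2=14 S3=29 blocked=[]
Op 4: conn=67 S1=29 S2=14 S3=29 blocked=[]
Op 5: conn=67 S1=29 S2=22 S3=29 blocked=[]
Op 6: conn=47 S1=29 S2=22 S3=9 blocked=[]
Op 7: conn=40 S1=29 S2=15 S3=9 blocked=[]
Op 8: conn=40 S1=53 S2=15 S3=9 blocked=[]
Op 9: conn=61 S1=53 S2=15 S3=9 blocked=[]
Op 10: conn=81 S1=53 S2=15 S3=9 blocked=[]
Op 11: conn=68 S1=53 S2=2 S3=9 blocked=[]
Op 12: conn=86 S1=53 S2=2 S3=9 blocked=[]
Op 13: conn=73 S1=53 S2=-11 S3=9 blocked=[2]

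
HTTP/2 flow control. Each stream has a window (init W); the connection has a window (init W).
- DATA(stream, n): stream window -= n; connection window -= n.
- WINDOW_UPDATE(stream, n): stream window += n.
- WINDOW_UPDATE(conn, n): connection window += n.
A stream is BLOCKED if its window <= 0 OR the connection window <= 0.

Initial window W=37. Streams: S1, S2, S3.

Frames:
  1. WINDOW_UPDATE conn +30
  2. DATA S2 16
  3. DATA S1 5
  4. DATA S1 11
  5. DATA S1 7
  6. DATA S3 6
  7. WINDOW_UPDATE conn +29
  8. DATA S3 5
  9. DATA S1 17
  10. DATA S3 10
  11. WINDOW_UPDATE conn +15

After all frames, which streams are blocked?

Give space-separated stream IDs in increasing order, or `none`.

Op 1: conn=67 S1=37 S2=37 S3=37 blocked=[]
Op 2: conn=51 S1=37 S2=21 S3=37 blocked=[]
Op 3: conn=46 S1=32 S2=21 S3=37 blocked=[]
Op 4: conn=35 S1=21 S2=21 S3=37 blocked=[]
Op 5: conn=28 S1=14 S2=21 S3=37 blocked=[]
Op 6: conn=22 S1=14 S2=21 S3=31 blocked=[]
Op 7: conn=51 S1=14 S2=21 S3=31 blocked=[]
Op 8: conn=46 S1=14 S2=21 S3=26 blocked=[]
Op 9: conn=29 S1=-3 S2=21 S3=26 blocked=[1]
Op 10: conn=19 S1=-3 S2=21 S3=16 blocked=[1]
Op 11: conn=34 S1=-3 S2=21 S3=16 blocked=[1]

Answer: S1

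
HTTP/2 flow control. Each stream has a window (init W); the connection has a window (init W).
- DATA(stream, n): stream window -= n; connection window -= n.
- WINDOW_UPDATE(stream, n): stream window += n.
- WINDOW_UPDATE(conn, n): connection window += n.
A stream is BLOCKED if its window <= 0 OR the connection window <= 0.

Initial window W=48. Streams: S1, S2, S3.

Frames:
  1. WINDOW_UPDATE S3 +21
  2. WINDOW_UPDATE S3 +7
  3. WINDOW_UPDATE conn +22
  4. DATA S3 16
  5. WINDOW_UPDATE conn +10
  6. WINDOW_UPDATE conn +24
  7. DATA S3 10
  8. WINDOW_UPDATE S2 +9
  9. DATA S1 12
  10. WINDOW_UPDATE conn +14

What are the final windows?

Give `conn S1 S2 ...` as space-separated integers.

Answer: 80 36 57 50

Derivation:
Op 1: conn=48 S1=48 S2=48 S3=69 blocked=[]
Op 2: conn=48 S1=48 S2=48 S3=76 blocked=[]
Op 3: conn=70 S1=48 S2=48 S3=76 blocked=[]
Op 4: conn=54 S1=48 S2=48 S3=60 blocked=[]
Op 5: conn=64 S1=48 S2=48 S3=60 blocked=[]
Op 6: conn=88 S1=48 S2=48 S3=60 blocked=[]
Op 7: conn=78 S1=48 S2=48 S3=50 blocked=[]
Op 8: conn=78 S1=48 S2=57 S3=50 blocked=[]
Op 9: conn=66 S1=36 S2=57 S3=50 blocked=[]
Op 10: conn=80 S1=36 S2=57 S3=50 blocked=[]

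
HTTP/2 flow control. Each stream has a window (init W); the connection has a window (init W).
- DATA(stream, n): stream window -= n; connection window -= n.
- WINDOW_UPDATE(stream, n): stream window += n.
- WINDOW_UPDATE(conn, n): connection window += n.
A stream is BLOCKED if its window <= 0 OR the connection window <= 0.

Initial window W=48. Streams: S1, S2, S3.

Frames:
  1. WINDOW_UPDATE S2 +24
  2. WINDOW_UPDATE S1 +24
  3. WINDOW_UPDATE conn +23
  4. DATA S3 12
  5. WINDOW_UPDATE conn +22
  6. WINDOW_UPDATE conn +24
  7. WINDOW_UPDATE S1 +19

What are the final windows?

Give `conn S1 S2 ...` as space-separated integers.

Answer: 105 91 72 36

Derivation:
Op 1: conn=48 S1=48 S2=72 S3=48 blocked=[]
Op 2: conn=48 S1=72 S2=72 S3=48 blocked=[]
Op 3: conn=71 S1=72 S2=72 S3=48 blocked=[]
Op 4: conn=59 S1=72 S2=72 S3=36 blocked=[]
Op 5: conn=81 S1=72 S2=72 S3=36 blocked=[]
Op 6: conn=105 S1=72 S2=72 S3=36 blocked=[]
Op 7: conn=105 S1=91 S2=72 S3=36 blocked=[]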